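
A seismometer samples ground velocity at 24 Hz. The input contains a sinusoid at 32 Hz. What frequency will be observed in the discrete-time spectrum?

32 Hz mod fs = 8 Hz.
8 Hz ≤ fs/2 = 12 Hz, appears at 8 Hz.

8 Hz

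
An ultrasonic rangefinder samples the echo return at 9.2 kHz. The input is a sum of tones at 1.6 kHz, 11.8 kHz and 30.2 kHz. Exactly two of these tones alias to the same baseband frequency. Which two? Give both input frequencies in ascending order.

11.8 kHz, 30.2 kHz

fs/2 = 4.6 kHz.
1.6 kHz ≤ fs/2 = 4.6 kHz, passes unchanged.
11.8 kHz mod fs = 2.6 kHz.
2.6 kHz ≤ fs/2 = 4.6 kHz, appears at 2.6 kHz.
30.2 kHz mod fs = 2.6 kHz.
2.6 kHz ≤ fs/2 = 4.6 kHz, appears at 2.6 kHz.
11.8 kHz and 30.2 kHz both map to 2.6 kHz.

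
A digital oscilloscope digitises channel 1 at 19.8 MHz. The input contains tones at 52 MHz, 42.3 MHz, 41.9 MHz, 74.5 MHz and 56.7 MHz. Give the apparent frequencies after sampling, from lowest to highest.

2.3 MHz, 2.7 MHz, 4.7 MHz, 7.4 MHz

fs/2 = 9.9 MHz.
52 MHz mod fs = 12.4 MHz.
12.4 MHz > fs/2 = 9.9 MHz, folds to fs − 12.4 MHz = 7.4 MHz.
42.3 MHz mod fs = 2.7 MHz.
2.7 MHz ≤ fs/2 = 9.9 MHz, appears at 2.7 MHz.
41.9 MHz mod fs = 2.3 MHz.
2.3 MHz ≤ fs/2 = 9.9 MHz, appears at 2.3 MHz.
74.5 MHz mod fs = 15.1 MHz.
15.1 MHz > fs/2 = 9.9 MHz, folds to fs − 15.1 MHz = 4.7 MHz.
56.7 MHz mod fs = 17.1 MHz.
17.1 MHz > fs/2 = 9.9 MHz, folds to fs − 17.1 MHz = 2.7 MHz.
Distinct values: {2.3 MHz, 2.7 MHz, 4.7 MHz, 7.4 MHz}.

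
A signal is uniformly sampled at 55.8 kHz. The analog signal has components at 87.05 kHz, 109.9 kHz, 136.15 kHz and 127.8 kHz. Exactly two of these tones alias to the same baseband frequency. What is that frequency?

fs/2 = 27.9 kHz.
87.05 kHz mod fs = 31.25 kHz.
31.25 kHz > fs/2 = 27.9 kHz, folds to fs − 31.25 kHz = 24.55 kHz.
109.9 kHz mod fs = 54.1 kHz.
54.1 kHz > fs/2 = 27.9 kHz, folds to fs − 54.1 kHz = 1.7 kHz.
136.15 kHz mod fs = 24.55 kHz.
24.55 kHz ≤ fs/2 = 27.9 kHz, appears at 24.55 kHz.
127.8 kHz mod fs = 16.2 kHz.
16.2 kHz ≤ fs/2 = 27.9 kHz, appears at 16.2 kHz.
87.05 kHz and 136.15 kHz both map to 24.55 kHz.

24.55 kHz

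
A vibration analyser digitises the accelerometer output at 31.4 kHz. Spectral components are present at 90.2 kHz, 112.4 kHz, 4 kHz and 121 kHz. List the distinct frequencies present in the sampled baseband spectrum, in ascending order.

fs/2 = 15.7 kHz.
90.2 kHz mod fs = 27.4 kHz.
27.4 kHz > fs/2 = 15.7 kHz, folds to fs − 27.4 kHz = 4 kHz.
112.4 kHz mod fs = 18.2 kHz.
18.2 kHz > fs/2 = 15.7 kHz, folds to fs − 18.2 kHz = 13.2 kHz.
4 kHz ≤ fs/2 = 15.7 kHz, passes unchanged.
121 kHz mod fs = 26.8 kHz.
26.8 kHz > fs/2 = 15.7 kHz, folds to fs − 26.8 kHz = 4.6 kHz.
Distinct values: {4 kHz, 4.6 kHz, 13.2 kHz}.

4 kHz, 4.6 kHz, 13.2 kHz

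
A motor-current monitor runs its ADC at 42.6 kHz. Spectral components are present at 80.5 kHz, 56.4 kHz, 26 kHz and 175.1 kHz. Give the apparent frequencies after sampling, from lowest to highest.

4.7 kHz, 13.8 kHz, 16.6 kHz

fs/2 = 21.3 kHz.
80.5 kHz mod fs = 37.9 kHz.
37.9 kHz > fs/2 = 21.3 kHz, folds to fs − 37.9 kHz = 4.7 kHz.
56.4 kHz mod fs = 13.8 kHz.
13.8 kHz ≤ fs/2 = 21.3 kHz, appears at 13.8 kHz.
26 kHz > fs/2 = 21.3 kHz, folds to fs − 26 kHz = 16.6 kHz.
175.1 kHz mod fs = 4.7 kHz.
4.7 kHz ≤ fs/2 = 21.3 kHz, appears at 4.7 kHz.
Distinct values: {4.7 kHz, 13.8 kHz, 16.6 kHz}.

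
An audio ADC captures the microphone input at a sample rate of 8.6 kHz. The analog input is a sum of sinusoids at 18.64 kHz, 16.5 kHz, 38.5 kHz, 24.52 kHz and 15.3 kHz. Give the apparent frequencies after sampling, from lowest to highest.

fs/2 = 4.3 kHz.
18.64 kHz mod fs = 1.44 kHz.
1.44 kHz ≤ fs/2 = 4.3 kHz, appears at 1.44 kHz.
16.5 kHz mod fs = 7.9 kHz.
7.9 kHz > fs/2 = 4.3 kHz, folds to fs − 7.9 kHz = 0.7 kHz.
38.5 kHz mod fs = 4.1 kHz.
4.1 kHz ≤ fs/2 = 4.3 kHz, appears at 4.1 kHz.
24.52 kHz mod fs = 7.32 kHz.
7.32 kHz > fs/2 = 4.3 kHz, folds to fs − 7.32 kHz = 1.28 kHz.
15.3 kHz mod fs = 6.7 kHz.
6.7 kHz > fs/2 = 4.3 kHz, folds to fs − 6.7 kHz = 1.9 kHz.
Distinct values: {0.7 kHz, 1.28 kHz, 1.44 kHz, 1.9 kHz, 4.1 kHz}.

0.7 kHz, 1.28 kHz, 1.44 kHz, 1.9 kHz, 4.1 kHz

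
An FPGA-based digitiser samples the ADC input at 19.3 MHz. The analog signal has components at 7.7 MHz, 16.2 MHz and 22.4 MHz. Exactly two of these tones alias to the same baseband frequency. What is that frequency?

3.1 MHz

fs/2 = 9.65 MHz.
7.7 MHz ≤ fs/2 = 9.65 MHz, passes unchanged.
16.2 MHz > fs/2 = 9.65 MHz, folds to fs − 16.2 MHz = 3.1 MHz.
22.4 MHz mod fs = 3.1 MHz.
3.1 MHz ≤ fs/2 = 9.65 MHz, appears at 3.1 MHz.
16.2 MHz and 22.4 MHz both map to 3.1 MHz.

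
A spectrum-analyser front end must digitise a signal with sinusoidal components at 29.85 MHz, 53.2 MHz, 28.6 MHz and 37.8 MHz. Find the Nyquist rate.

Highest-frequency component: 53.2 MHz.
Nyquist rate = 2 × 53.2 MHz = 106.4 MHz.

106.4 MHz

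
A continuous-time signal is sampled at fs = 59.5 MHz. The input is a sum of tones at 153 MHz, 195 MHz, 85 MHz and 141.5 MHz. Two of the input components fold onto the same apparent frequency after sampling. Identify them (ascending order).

fs/2 = 29.75 MHz.
153 MHz mod fs = 34 MHz.
34 MHz > fs/2 = 29.75 MHz, folds to fs − 34 MHz = 25.5 MHz.
195 MHz mod fs = 16.5 MHz.
16.5 MHz ≤ fs/2 = 29.75 MHz, appears at 16.5 MHz.
85 MHz mod fs = 25.5 MHz.
25.5 MHz ≤ fs/2 = 29.75 MHz, appears at 25.5 MHz.
141.5 MHz mod fs = 22.5 MHz.
22.5 MHz ≤ fs/2 = 29.75 MHz, appears at 22.5 MHz.
85 MHz and 153 MHz both map to 25.5 MHz.

85 MHz, 153 MHz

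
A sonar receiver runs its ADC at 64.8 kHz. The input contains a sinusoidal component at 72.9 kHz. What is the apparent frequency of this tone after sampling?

8.1 kHz

72.9 kHz mod fs = 8.1 kHz.
8.1 kHz ≤ fs/2 = 32.4 kHz, appears at 8.1 kHz.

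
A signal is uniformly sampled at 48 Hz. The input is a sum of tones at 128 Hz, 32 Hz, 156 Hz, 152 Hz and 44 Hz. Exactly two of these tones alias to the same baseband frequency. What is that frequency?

fs/2 = 24 Hz.
128 Hz mod fs = 32 Hz.
32 Hz > fs/2 = 24 Hz, folds to fs − 32 Hz = 16 Hz.
32 Hz > fs/2 = 24 Hz, folds to fs − 32 Hz = 16 Hz.
156 Hz mod fs = 12 Hz.
12 Hz ≤ fs/2 = 24 Hz, appears at 12 Hz.
152 Hz mod fs = 8 Hz.
8 Hz ≤ fs/2 = 24 Hz, appears at 8 Hz.
44 Hz > fs/2 = 24 Hz, folds to fs − 44 Hz = 4 Hz.
32 Hz and 128 Hz both map to 16 Hz.

16 Hz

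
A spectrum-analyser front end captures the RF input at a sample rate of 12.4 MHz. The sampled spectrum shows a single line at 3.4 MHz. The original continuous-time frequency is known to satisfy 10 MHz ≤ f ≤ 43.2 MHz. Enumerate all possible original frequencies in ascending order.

Frequencies that alias to 3.4 MHz are k·fs ± 3.4 MHz for integer k ≥ 0.
k=0: 3.4 MHz.
k=1: 9 MHz, 15.8 MHz.
k=2: 21.4 MHz, 28.2 MHz.
k=3: 33.8 MHz, 40.6 MHz.
k=4: 46.2 MHz, 53 MHz.
Within [10 MHz, 43.2 MHz]: 15.8 MHz, 21.4 MHz, 28.2 MHz, 33.8 MHz, 40.6 MHz.

15.8 MHz, 21.4 MHz, 28.2 MHz, 33.8 MHz, 40.6 MHz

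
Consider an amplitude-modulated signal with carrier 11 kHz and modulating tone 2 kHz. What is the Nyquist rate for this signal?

26 kHz

AM sidebands sit at fc ± fm = 9 kHz and 13 kHz.
Highest-frequency component: 13 kHz.
Nyquist rate = 2 × 13 kHz = 26 kHz.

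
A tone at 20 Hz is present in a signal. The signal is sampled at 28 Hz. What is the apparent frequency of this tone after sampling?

20 Hz > fs/2 = 14 Hz, folds to fs − 20 Hz = 8 Hz.

8 Hz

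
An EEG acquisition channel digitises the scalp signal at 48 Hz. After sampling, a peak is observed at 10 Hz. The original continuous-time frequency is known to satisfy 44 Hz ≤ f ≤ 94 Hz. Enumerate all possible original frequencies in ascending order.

Frequencies that alias to 10 Hz are k·fs ± 10 Hz for integer k ≥ 0.
k=0: 10 Hz.
k=1: 38 Hz, 58 Hz.
k=2: 86 Hz, 106 Hz.
k=3: 134 Hz, 154 Hz.
Within [44 Hz, 94 Hz]: 58 Hz, 86 Hz.

58 Hz, 86 Hz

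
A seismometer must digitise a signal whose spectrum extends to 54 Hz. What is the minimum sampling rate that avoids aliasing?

108 Hz

Nyquist rate = 2 × 54 Hz = 108 Hz.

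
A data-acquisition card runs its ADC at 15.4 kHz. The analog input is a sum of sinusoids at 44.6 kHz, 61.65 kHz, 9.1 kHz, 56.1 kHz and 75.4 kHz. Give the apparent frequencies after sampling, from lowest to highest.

0.05 kHz, 1.6 kHz, 5.5 kHz, 6.3 kHz

fs/2 = 7.7 kHz.
44.6 kHz mod fs = 13.8 kHz.
13.8 kHz > fs/2 = 7.7 kHz, folds to fs − 13.8 kHz = 1.6 kHz.
61.65 kHz mod fs = 0.05 kHz.
0.05 kHz ≤ fs/2 = 7.7 kHz, appears at 0.05 kHz.
9.1 kHz > fs/2 = 7.7 kHz, folds to fs − 9.1 kHz = 6.3 kHz.
56.1 kHz mod fs = 9.9 kHz.
9.9 kHz > fs/2 = 7.7 kHz, folds to fs − 9.9 kHz = 5.5 kHz.
75.4 kHz mod fs = 13.8 kHz.
13.8 kHz > fs/2 = 7.7 kHz, folds to fs − 13.8 kHz = 1.6 kHz.
Distinct values: {0.05 kHz, 1.6 kHz, 5.5 kHz, 6.3 kHz}.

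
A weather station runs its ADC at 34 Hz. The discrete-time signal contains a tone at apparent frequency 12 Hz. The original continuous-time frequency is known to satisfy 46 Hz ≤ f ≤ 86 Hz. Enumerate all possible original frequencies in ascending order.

46 Hz, 56 Hz, 80 Hz

Frequencies that alias to 12 Hz are k·fs ± 12 Hz for integer k ≥ 0.
k=0: 12 Hz.
k=1: 22 Hz, 46 Hz.
k=2: 56 Hz, 80 Hz.
k=3: 90 Hz, 114 Hz.
Within [46 Hz, 86 Hz]: 46 Hz, 56 Hz, 80 Hz.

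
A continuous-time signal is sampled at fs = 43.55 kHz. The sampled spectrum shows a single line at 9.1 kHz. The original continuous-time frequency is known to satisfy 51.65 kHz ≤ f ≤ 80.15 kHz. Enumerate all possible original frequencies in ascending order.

52.65 kHz, 78 kHz

Frequencies that alias to 9.1 kHz are k·fs ± 9.1 kHz for integer k ≥ 0.
k=0: 9.1 kHz.
k=1: 34.45 kHz, 52.65 kHz.
k=2: 78 kHz, 96.2 kHz.
k=3: 121.55 kHz, 139.75 kHz.
Within [51.65 kHz, 80.15 kHz]: 52.65 kHz, 78 kHz.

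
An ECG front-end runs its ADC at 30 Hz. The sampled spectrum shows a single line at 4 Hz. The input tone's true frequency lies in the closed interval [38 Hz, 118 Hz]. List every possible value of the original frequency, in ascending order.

56 Hz, 64 Hz, 86 Hz, 94 Hz, 116 Hz

Frequencies that alias to 4 Hz are k·fs ± 4 Hz for integer k ≥ 0.
k=0: 4 Hz.
k=1: 26 Hz, 34 Hz.
k=2: 56 Hz, 64 Hz.
k=3: 86 Hz, 94 Hz.
k=4: 116 Hz, 124 Hz.
k=5: 146 Hz, 154 Hz.
Within [38 Hz, 118 Hz]: 56 Hz, 64 Hz, 86 Hz, 94 Hz, 116 Hz.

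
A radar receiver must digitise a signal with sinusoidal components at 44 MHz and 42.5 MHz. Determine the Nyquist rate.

88 MHz

Highest-frequency component: 44 MHz.
Nyquist rate = 2 × 44 MHz = 88 MHz.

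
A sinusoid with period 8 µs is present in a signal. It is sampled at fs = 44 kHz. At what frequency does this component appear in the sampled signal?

T = 8 µs → f = 1/T = 125 kHz.
125 kHz mod fs = 37 kHz.
37 kHz > fs/2 = 22 kHz, folds to fs − 37 kHz = 7 kHz.

7 kHz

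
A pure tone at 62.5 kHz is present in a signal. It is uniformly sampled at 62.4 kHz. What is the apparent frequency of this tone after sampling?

62.5 kHz mod fs = 0.1 kHz.
0.1 kHz ≤ fs/2 = 31.2 kHz, appears at 0.1 kHz.

0.1 kHz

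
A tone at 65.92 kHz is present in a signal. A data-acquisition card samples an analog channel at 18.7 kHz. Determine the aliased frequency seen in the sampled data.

65.92 kHz mod fs = 9.82 kHz.
9.82 kHz > fs/2 = 9.35 kHz, folds to fs − 9.82 kHz = 8.88 kHz.

8.88 kHz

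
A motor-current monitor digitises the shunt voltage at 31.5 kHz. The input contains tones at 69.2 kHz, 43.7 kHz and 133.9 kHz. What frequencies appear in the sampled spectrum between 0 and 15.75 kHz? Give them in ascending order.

6.2 kHz, 7.9 kHz, 12.2 kHz

fs/2 = 15.75 kHz.
69.2 kHz mod fs = 6.2 kHz.
6.2 kHz ≤ fs/2 = 15.75 kHz, appears at 6.2 kHz.
43.7 kHz mod fs = 12.2 kHz.
12.2 kHz ≤ fs/2 = 15.75 kHz, appears at 12.2 kHz.
133.9 kHz mod fs = 7.9 kHz.
7.9 kHz ≤ fs/2 = 15.75 kHz, appears at 7.9 kHz.
Distinct values: {6.2 kHz, 7.9 kHz, 12.2 kHz}.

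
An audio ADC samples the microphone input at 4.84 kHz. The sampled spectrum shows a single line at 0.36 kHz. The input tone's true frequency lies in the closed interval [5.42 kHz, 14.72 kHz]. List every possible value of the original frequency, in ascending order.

9.32 kHz, 10.04 kHz, 14.16 kHz

Frequencies that alias to 0.36 kHz are k·fs ± 0.36 kHz for integer k ≥ 0.
k=0: 0.36 kHz.
k=1: 4.48 kHz, 5.2 kHz.
k=2: 9.32 kHz, 10.04 kHz.
k=3: 14.16 kHz, 14.88 kHz.
k=4: 19 kHz, 19.72 kHz.
Within [5.42 kHz, 14.72 kHz]: 9.32 kHz, 10.04 kHz, 14.16 kHz.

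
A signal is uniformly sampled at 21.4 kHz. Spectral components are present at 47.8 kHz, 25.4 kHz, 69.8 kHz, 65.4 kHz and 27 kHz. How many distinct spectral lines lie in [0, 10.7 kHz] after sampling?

fs/2 = 10.7 kHz.
47.8 kHz mod fs = 5 kHz.
5 kHz ≤ fs/2 = 10.7 kHz, appears at 5 kHz.
25.4 kHz mod fs = 4 kHz.
4 kHz ≤ fs/2 = 10.7 kHz, appears at 4 kHz.
69.8 kHz mod fs = 5.6 kHz.
5.6 kHz ≤ fs/2 = 10.7 kHz, appears at 5.6 kHz.
65.4 kHz mod fs = 1.2 kHz.
1.2 kHz ≤ fs/2 = 10.7 kHz, appears at 1.2 kHz.
27 kHz mod fs = 5.6 kHz.
5.6 kHz ≤ fs/2 = 10.7 kHz, appears at 5.6 kHz.
Distinct values: {1.2 kHz, 4 kHz, 5 kHz, 5.6 kHz} → 4.

4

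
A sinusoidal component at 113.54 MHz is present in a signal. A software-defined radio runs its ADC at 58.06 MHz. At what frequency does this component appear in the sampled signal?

113.54 MHz mod fs = 55.48 MHz.
55.48 MHz > fs/2 = 29.03 MHz, folds to fs − 55.48 MHz = 2.58 MHz.

2.58 MHz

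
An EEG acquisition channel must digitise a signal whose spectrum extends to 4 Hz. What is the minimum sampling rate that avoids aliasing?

8 Hz

Nyquist rate = 2 × 4 Hz = 8 Hz.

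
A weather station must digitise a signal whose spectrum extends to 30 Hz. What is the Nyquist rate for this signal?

60 Hz

Nyquist rate = 2 × 30 Hz = 60 Hz.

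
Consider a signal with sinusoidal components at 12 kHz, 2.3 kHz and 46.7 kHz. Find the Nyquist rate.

Highest-frequency component: 46.7 kHz.
Nyquist rate = 2 × 46.7 kHz = 93.4 kHz.

93.4 kHz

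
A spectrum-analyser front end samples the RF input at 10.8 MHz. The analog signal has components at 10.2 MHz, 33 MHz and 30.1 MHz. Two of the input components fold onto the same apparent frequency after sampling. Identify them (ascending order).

10.2 MHz, 33 MHz

fs/2 = 5.4 MHz.
10.2 MHz > fs/2 = 5.4 MHz, folds to fs − 10.2 MHz = 0.6 MHz.
33 MHz mod fs = 0.6 MHz.
0.6 MHz ≤ fs/2 = 5.4 MHz, appears at 0.6 MHz.
30.1 MHz mod fs = 8.5 MHz.
8.5 MHz > fs/2 = 5.4 MHz, folds to fs − 8.5 MHz = 2.3 MHz.
10.2 MHz and 33 MHz both map to 0.6 MHz.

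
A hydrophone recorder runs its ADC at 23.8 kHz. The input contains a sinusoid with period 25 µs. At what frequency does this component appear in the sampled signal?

T = 25 µs → f = 1/T = 40 kHz.
40 kHz mod fs = 16.2 kHz.
16.2 kHz > fs/2 = 11.9 kHz, folds to fs − 16.2 kHz = 7.6 kHz.

7.6 kHz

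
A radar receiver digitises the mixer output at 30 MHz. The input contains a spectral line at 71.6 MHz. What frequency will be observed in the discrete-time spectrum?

11.6 MHz

71.6 MHz mod fs = 11.6 MHz.
11.6 MHz ≤ fs/2 = 15 MHz, appears at 11.6 MHz.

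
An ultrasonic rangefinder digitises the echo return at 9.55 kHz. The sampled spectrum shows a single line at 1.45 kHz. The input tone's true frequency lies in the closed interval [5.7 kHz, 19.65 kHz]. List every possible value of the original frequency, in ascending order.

Frequencies that alias to 1.45 kHz are k·fs ± 1.45 kHz for integer k ≥ 0.
k=0: 1.45 kHz.
k=1: 8.1 kHz, 11 kHz.
k=2: 17.65 kHz, 20.55 kHz.
k=3: 27.2 kHz, 30.1 kHz.
Within [5.7 kHz, 19.65 kHz]: 8.1 kHz, 11 kHz, 17.65 kHz.

8.1 kHz, 11 kHz, 17.65 kHz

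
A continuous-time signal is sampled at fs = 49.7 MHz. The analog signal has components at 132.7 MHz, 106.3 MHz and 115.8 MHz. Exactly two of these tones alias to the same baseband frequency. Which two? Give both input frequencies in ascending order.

fs/2 = 24.85 MHz.
132.7 MHz mod fs = 33.3 MHz.
33.3 MHz > fs/2 = 24.85 MHz, folds to fs − 33.3 MHz = 16.4 MHz.
106.3 MHz mod fs = 6.9 MHz.
6.9 MHz ≤ fs/2 = 24.85 MHz, appears at 6.9 MHz.
115.8 MHz mod fs = 16.4 MHz.
16.4 MHz ≤ fs/2 = 24.85 MHz, appears at 16.4 MHz.
115.8 MHz and 132.7 MHz both map to 16.4 MHz.

115.8 MHz, 132.7 MHz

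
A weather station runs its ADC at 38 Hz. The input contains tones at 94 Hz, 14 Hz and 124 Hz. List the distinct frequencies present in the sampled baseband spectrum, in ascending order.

10 Hz, 14 Hz, 18 Hz

fs/2 = 19 Hz.
94 Hz mod fs = 18 Hz.
18 Hz ≤ fs/2 = 19 Hz, appears at 18 Hz.
14 Hz ≤ fs/2 = 19 Hz, passes unchanged.
124 Hz mod fs = 10 Hz.
10 Hz ≤ fs/2 = 19 Hz, appears at 10 Hz.
Distinct values: {10 Hz, 14 Hz, 18 Hz}.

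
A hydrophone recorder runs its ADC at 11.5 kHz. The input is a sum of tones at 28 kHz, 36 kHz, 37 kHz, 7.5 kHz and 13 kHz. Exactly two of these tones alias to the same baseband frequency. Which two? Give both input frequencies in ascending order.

13 kHz, 36 kHz

fs/2 = 5.75 kHz.
28 kHz mod fs = 5 kHz.
5 kHz ≤ fs/2 = 5.75 kHz, appears at 5 kHz.
36 kHz mod fs = 1.5 kHz.
1.5 kHz ≤ fs/2 = 5.75 kHz, appears at 1.5 kHz.
37 kHz mod fs = 2.5 kHz.
2.5 kHz ≤ fs/2 = 5.75 kHz, appears at 2.5 kHz.
7.5 kHz > fs/2 = 5.75 kHz, folds to fs − 7.5 kHz = 4 kHz.
13 kHz mod fs = 1.5 kHz.
1.5 kHz ≤ fs/2 = 5.75 kHz, appears at 1.5 kHz.
13 kHz and 36 kHz both map to 1.5 kHz.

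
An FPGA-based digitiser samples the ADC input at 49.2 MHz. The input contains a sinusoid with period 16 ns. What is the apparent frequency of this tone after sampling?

T = 16 ns → f = 1/T = 62.5 MHz.
62.5 MHz mod fs = 13.3 MHz.
13.3 MHz ≤ fs/2 = 24.6 MHz, appears at 13.3 MHz.

13.3 MHz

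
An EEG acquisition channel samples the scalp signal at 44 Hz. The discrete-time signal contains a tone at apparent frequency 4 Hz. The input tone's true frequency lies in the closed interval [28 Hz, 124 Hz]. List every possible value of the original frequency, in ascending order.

40 Hz, 48 Hz, 84 Hz, 92 Hz

Frequencies that alias to 4 Hz are k·fs ± 4 Hz for integer k ≥ 0.
k=0: 4 Hz.
k=1: 40 Hz, 48 Hz.
k=2: 84 Hz, 92 Hz.
k=3: 128 Hz, 136 Hz.
Within [28 Hz, 124 Hz]: 40 Hz, 48 Hz, 84 Hz, 92 Hz.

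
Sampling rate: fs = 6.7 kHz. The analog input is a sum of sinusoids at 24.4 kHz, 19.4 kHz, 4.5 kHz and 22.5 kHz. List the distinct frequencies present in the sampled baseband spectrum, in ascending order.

0.7 kHz, 2.2 kHz, 2.4 kHz

fs/2 = 3.35 kHz.
24.4 kHz mod fs = 4.3 kHz.
4.3 kHz > fs/2 = 3.35 kHz, folds to fs − 4.3 kHz = 2.4 kHz.
19.4 kHz mod fs = 6 kHz.
6 kHz > fs/2 = 3.35 kHz, folds to fs − 6 kHz = 0.7 kHz.
4.5 kHz > fs/2 = 3.35 kHz, folds to fs − 4.5 kHz = 2.2 kHz.
22.5 kHz mod fs = 2.4 kHz.
2.4 kHz ≤ fs/2 = 3.35 kHz, appears at 2.4 kHz.
Distinct values: {0.7 kHz, 2.2 kHz, 2.4 kHz}.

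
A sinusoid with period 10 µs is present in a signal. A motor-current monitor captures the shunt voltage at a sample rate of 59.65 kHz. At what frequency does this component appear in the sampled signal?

19.3 kHz

T = 10 µs → f = 1/T = 100 kHz.
100 kHz mod fs = 40.35 kHz.
40.35 kHz > fs/2 = 29.825 kHz, folds to fs − 40.35 kHz = 19.3 kHz.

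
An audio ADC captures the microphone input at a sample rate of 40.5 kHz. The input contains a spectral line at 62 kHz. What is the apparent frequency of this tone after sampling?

19 kHz

62 kHz mod fs = 21.5 kHz.
21.5 kHz > fs/2 = 20.25 kHz, folds to fs − 21.5 kHz = 19 kHz.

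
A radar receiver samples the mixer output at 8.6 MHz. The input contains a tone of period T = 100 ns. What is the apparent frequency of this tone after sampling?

T = 100 ns → f = 1/T = 10 MHz.
10 MHz mod fs = 1.4 MHz.
1.4 MHz ≤ fs/2 = 4.3 MHz, appears at 1.4 MHz.

1.4 MHz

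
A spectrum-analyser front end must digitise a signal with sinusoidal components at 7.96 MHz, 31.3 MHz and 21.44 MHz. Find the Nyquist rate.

Highest-frequency component: 31.3 MHz.
Nyquist rate = 2 × 31.3 MHz = 62.6 MHz.

62.6 MHz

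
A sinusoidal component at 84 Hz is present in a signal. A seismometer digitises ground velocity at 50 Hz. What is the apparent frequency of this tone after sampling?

16 Hz

84 Hz mod fs = 34 Hz.
34 Hz > fs/2 = 25 Hz, folds to fs − 34 Hz = 16 Hz.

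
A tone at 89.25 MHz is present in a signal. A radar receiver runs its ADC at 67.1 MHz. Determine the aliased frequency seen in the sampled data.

22.15 MHz

89.25 MHz mod fs = 22.15 MHz.
22.15 MHz ≤ fs/2 = 33.55 MHz, appears at 22.15 MHz.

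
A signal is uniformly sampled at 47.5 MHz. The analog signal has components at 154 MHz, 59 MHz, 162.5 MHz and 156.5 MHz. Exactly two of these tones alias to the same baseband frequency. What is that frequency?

fs/2 = 23.75 MHz.
154 MHz mod fs = 11.5 MHz.
11.5 MHz ≤ fs/2 = 23.75 MHz, appears at 11.5 MHz.
59 MHz mod fs = 11.5 MHz.
11.5 MHz ≤ fs/2 = 23.75 MHz, appears at 11.5 MHz.
162.5 MHz mod fs = 20 MHz.
20 MHz ≤ fs/2 = 23.75 MHz, appears at 20 MHz.
156.5 MHz mod fs = 14 MHz.
14 MHz ≤ fs/2 = 23.75 MHz, appears at 14 MHz.
59 MHz and 154 MHz both map to 11.5 MHz.

11.5 MHz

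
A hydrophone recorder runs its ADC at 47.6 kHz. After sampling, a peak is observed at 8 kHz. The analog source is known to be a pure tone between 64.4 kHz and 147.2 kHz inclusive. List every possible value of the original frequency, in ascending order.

87.2 kHz, 103.2 kHz, 134.8 kHz

Frequencies that alias to 8 kHz are k·fs ± 8 kHz for integer k ≥ 0.
k=0: 8 kHz.
k=1: 39.6 kHz, 55.6 kHz.
k=2: 87.2 kHz, 103.2 kHz.
k=3: 134.8 kHz, 150.8 kHz.
k=4: 182.4 kHz, 198.4 kHz.
Within [64.4 kHz, 147.2 kHz]: 87.2 kHz, 103.2 kHz, 134.8 kHz.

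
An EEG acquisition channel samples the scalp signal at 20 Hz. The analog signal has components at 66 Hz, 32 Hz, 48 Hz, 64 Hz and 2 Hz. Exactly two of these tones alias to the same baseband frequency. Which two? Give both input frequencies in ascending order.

fs/2 = 10 Hz.
66 Hz mod fs = 6 Hz.
6 Hz ≤ fs/2 = 10 Hz, appears at 6 Hz.
32 Hz mod fs = 12 Hz.
12 Hz > fs/2 = 10 Hz, folds to fs − 12 Hz = 8 Hz.
48 Hz mod fs = 8 Hz.
8 Hz ≤ fs/2 = 10 Hz, appears at 8 Hz.
64 Hz mod fs = 4 Hz.
4 Hz ≤ fs/2 = 10 Hz, appears at 4 Hz.
2 Hz ≤ fs/2 = 10 Hz, passes unchanged.
32 Hz and 48 Hz both map to 8 Hz.

32 Hz, 48 Hz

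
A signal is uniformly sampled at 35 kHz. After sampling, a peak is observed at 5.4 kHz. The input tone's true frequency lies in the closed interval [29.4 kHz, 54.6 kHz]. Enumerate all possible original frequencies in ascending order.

29.6 kHz, 40.4 kHz

Frequencies that alias to 5.4 kHz are k·fs ± 5.4 kHz for integer k ≥ 0.
k=0: 5.4 kHz.
k=1: 29.6 kHz, 40.4 kHz.
k=2: 64.6 kHz, 75.4 kHz.
Within [29.4 kHz, 54.6 kHz]: 29.6 kHz, 40.4 kHz.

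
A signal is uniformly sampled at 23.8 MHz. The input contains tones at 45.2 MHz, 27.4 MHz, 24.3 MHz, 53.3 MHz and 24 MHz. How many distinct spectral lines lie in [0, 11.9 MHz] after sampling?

5

fs/2 = 11.9 MHz.
45.2 MHz mod fs = 21.4 MHz.
21.4 MHz > fs/2 = 11.9 MHz, folds to fs − 21.4 MHz = 2.4 MHz.
27.4 MHz mod fs = 3.6 MHz.
3.6 MHz ≤ fs/2 = 11.9 MHz, appears at 3.6 MHz.
24.3 MHz mod fs = 0.5 MHz.
0.5 MHz ≤ fs/2 = 11.9 MHz, appears at 0.5 MHz.
53.3 MHz mod fs = 5.7 MHz.
5.7 MHz ≤ fs/2 = 11.9 MHz, appears at 5.7 MHz.
24 MHz mod fs = 0.2 MHz.
0.2 MHz ≤ fs/2 = 11.9 MHz, appears at 0.2 MHz.
Distinct values: {0.2 MHz, 0.5 MHz, 2.4 MHz, 3.6 MHz, 5.7 MHz} → 5.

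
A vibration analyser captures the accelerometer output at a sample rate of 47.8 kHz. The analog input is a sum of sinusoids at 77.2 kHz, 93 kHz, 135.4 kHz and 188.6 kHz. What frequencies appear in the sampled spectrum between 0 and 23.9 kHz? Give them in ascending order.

fs/2 = 23.9 kHz.
77.2 kHz mod fs = 29.4 kHz.
29.4 kHz > fs/2 = 23.9 kHz, folds to fs − 29.4 kHz = 18.4 kHz.
93 kHz mod fs = 45.2 kHz.
45.2 kHz > fs/2 = 23.9 kHz, folds to fs − 45.2 kHz = 2.6 kHz.
135.4 kHz mod fs = 39.8 kHz.
39.8 kHz > fs/2 = 23.9 kHz, folds to fs − 39.8 kHz = 8 kHz.
188.6 kHz mod fs = 45.2 kHz.
45.2 kHz > fs/2 = 23.9 kHz, folds to fs − 45.2 kHz = 2.6 kHz.
Distinct values: {2.6 kHz, 8 kHz, 18.4 kHz}.

2.6 kHz, 8 kHz, 18.4 kHz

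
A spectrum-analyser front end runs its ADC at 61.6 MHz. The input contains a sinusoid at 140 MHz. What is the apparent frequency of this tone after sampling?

16.8 MHz

140 MHz mod fs = 16.8 MHz.
16.8 MHz ≤ fs/2 = 30.8 MHz, appears at 16.8 MHz.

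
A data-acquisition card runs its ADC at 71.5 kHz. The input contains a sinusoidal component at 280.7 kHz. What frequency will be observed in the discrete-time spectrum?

5.3 kHz

280.7 kHz mod fs = 66.2 kHz.
66.2 kHz > fs/2 = 35.75 kHz, folds to fs − 66.2 kHz = 5.3 kHz.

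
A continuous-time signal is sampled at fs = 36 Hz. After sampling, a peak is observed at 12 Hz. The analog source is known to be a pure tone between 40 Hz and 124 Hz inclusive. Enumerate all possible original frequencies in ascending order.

Frequencies that alias to 12 Hz are k·fs ± 12 Hz for integer k ≥ 0.
k=0: 12 Hz.
k=1: 24 Hz, 48 Hz.
k=2: 60 Hz, 84 Hz.
k=3: 96 Hz, 120 Hz.
k=4: 132 Hz, 156 Hz.
Within [40 Hz, 124 Hz]: 48 Hz, 60 Hz, 84 Hz, 96 Hz, 120 Hz.

48 Hz, 60 Hz, 84 Hz, 96 Hz, 120 Hz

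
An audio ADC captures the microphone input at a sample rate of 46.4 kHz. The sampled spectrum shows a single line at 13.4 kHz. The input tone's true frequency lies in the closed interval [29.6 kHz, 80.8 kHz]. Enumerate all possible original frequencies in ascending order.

Frequencies that alias to 13.4 kHz are k·fs ± 13.4 kHz for integer k ≥ 0.
k=0: 13.4 kHz.
k=1: 33 kHz, 59.8 kHz.
k=2: 79.4 kHz, 106.2 kHz.
k=3: 125.8 kHz, 152.6 kHz.
Within [29.6 kHz, 80.8 kHz]: 33 kHz, 59.8 kHz, 79.4 kHz.

33 kHz, 59.8 kHz, 79.4 kHz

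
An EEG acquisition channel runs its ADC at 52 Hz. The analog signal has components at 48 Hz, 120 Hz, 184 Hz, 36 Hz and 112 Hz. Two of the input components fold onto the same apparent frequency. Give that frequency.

16 Hz

fs/2 = 26 Hz.
48 Hz > fs/2 = 26 Hz, folds to fs − 48 Hz = 4 Hz.
120 Hz mod fs = 16 Hz.
16 Hz ≤ fs/2 = 26 Hz, appears at 16 Hz.
184 Hz mod fs = 28 Hz.
28 Hz > fs/2 = 26 Hz, folds to fs − 28 Hz = 24 Hz.
36 Hz > fs/2 = 26 Hz, folds to fs − 36 Hz = 16 Hz.
112 Hz mod fs = 8 Hz.
8 Hz ≤ fs/2 = 26 Hz, appears at 8 Hz.
36 Hz and 120 Hz both map to 16 Hz.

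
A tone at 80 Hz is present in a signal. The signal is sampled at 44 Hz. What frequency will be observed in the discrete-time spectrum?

8 Hz

80 Hz mod fs = 36 Hz.
36 Hz > fs/2 = 22 Hz, folds to fs − 36 Hz = 8 Hz.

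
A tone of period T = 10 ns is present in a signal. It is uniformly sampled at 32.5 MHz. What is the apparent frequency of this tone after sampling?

T = 10 ns → f = 1/T = 100 MHz.
100 MHz mod fs = 2.5 MHz.
2.5 MHz ≤ fs/2 = 16.25 MHz, appears at 2.5 MHz.

2.5 MHz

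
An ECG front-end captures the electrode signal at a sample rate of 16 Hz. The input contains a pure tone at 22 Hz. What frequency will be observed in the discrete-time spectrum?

22 Hz mod fs = 6 Hz.
6 Hz ≤ fs/2 = 8 Hz, appears at 6 Hz.

6 Hz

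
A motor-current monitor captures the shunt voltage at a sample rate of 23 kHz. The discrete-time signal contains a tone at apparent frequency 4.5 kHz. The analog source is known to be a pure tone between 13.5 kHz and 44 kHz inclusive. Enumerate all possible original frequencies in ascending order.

18.5 kHz, 27.5 kHz, 41.5 kHz

Frequencies that alias to 4.5 kHz are k·fs ± 4.5 kHz for integer k ≥ 0.
k=0: 4.5 kHz.
k=1: 18.5 kHz, 27.5 kHz.
k=2: 41.5 kHz, 50.5 kHz.
k=3: 64.5 kHz, 73.5 kHz.
Within [13.5 kHz, 44 kHz]: 18.5 kHz, 27.5 kHz, 41.5 kHz.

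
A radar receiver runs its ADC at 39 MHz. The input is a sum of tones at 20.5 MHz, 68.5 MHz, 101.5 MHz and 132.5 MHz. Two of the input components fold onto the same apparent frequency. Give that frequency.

15.5 MHz

fs/2 = 19.5 MHz.
20.5 MHz > fs/2 = 19.5 MHz, folds to fs − 20.5 MHz = 18.5 MHz.
68.5 MHz mod fs = 29.5 MHz.
29.5 MHz > fs/2 = 19.5 MHz, folds to fs − 29.5 MHz = 9.5 MHz.
101.5 MHz mod fs = 23.5 MHz.
23.5 MHz > fs/2 = 19.5 MHz, folds to fs − 23.5 MHz = 15.5 MHz.
132.5 MHz mod fs = 15.5 MHz.
15.5 MHz ≤ fs/2 = 19.5 MHz, appears at 15.5 MHz.
101.5 MHz and 132.5 MHz both map to 15.5 MHz.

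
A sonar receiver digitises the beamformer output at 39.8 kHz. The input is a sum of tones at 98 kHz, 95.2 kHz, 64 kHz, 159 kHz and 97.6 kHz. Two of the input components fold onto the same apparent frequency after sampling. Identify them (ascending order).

64 kHz, 95.2 kHz

fs/2 = 19.9 kHz.
98 kHz mod fs = 18.4 kHz.
18.4 kHz ≤ fs/2 = 19.9 kHz, appears at 18.4 kHz.
95.2 kHz mod fs = 15.6 kHz.
15.6 kHz ≤ fs/2 = 19.9 kHz, appears at 15.6 kHz.
64 kHz mod fs = 24.2 kHz.
24.2 kHz > fs/2 = 19.9 kHz, folds to fs − 24.2 kHz = 15.6 kHz.
159 kHz mod fs = 39.6 kHz.
39.6 kHz > fs/2 = 19.9 kHz, folds to fs − 39.6 kHz = 0.2 kHz.
97.6 kHz mod fs = 18 kHz.
18 kHz ≤ fs/2 = 19.9 kHz, appears at 18 kHz.
64 kHz and 95.2 kHz both map to 15.6 kHz.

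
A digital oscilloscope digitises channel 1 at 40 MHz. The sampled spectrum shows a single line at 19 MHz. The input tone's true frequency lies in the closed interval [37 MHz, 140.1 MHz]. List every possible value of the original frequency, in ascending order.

59 MHz, 61 MHz, 99 MHz, 101 MHz, 139 MHz

Frequencies that alias to 19 MHz are k·fs ± 19 MHz for integer k ≥ 0.
k=0: 19 MHz.
k=1: 21 MHz, 59 MHz.
k=2: 61 MHz, 99 MHz.
k=3: 101 MHz, 139 MHz.
k=4: 141 MHz, 179 MHz.
Within [37 MHz, 140.1 MHz]: 59 MHz, 61 MHz, 99 MHz, 101 MHz, 139 MHz.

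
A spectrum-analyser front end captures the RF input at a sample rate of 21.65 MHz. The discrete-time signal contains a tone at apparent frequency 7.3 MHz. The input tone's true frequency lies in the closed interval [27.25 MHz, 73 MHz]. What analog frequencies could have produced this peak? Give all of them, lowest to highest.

Frequencies that alias to 7.3 MHz are k·fs ± 7.3 MHz for integer k ≥ 0.
k=0: 7.3 MHz.
k=1: 14.35 MHz, 28.95 MHz.
k=2: 36 MHz, 50.6 MHz.
k=3: 57.65 MHz, 72.25 MHz.
k=4: 79.3 MHz, 93.9 MHz.
Within [27.25 MHz, 73 MHz]: 28.95 MHz, 36 MHz, 50.6 MHz, 57.65 MHz, 72.25 MHz.

28.95 MHz, 36 MHz, 50.6 MHz, 57.65 MHz, 72.25 MHz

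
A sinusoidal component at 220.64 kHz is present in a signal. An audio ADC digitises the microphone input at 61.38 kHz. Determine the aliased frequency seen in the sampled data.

24.88 kHz

220.64 kHz mod fs = 36.5 kHz.
36.5 kHz > fs/2 = 30.69 kHz, folds to fs − 36.5 kHz = 24.88 kHz.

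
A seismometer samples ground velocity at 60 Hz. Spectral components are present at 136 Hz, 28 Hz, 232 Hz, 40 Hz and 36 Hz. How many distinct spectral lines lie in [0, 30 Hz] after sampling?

fs/2 = 30 Hz.
136 Hz mod fs = 16 Hz.
16 Hz ≤ fs/2 = 30 Hz, appears at 16 Hz.
28 Hz ≤ fs/2 = 30 Hz, passes unchanged.
232 Hz mod fs = 52 Hz.
52 Hz > fs/2 = 30 Hz, folds to fs − 52 Hz = 8 Hz.
40 Hz > fs/2 = 30 Hz, folds to fs − 40 Hz = 20 Hz.
36 Hz > fs/2 = 30 Hz, folds to fs − 36 Hz = 24 Hz.
Distinct values: {8 Hz, 16 Hz, 20 Hz, 24 Hz, 28 Hz} → 5.

5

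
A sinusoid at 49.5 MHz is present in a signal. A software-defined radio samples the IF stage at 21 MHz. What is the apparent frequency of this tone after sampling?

7.5 MHz

49.5 MHz mod fs = 7.5 MHz.
7.5 MHz ≤ fs/2 = 10.5 MHz, appears at 7.5 MHz.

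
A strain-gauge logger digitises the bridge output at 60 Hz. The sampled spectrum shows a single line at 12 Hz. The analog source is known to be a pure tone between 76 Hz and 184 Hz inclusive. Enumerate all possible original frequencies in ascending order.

Frequencies that alias to 12 Hz are k·fs ± 12 Hz for integer k ≥ 0.
k=0: 12 Hz.
k=1: 48 Hz, 72 Hz.
k=2: 108 Hz, 132 Hz.
k=3: 168 Hz, 192 Hz.
k=4: 228 Hz, 252 Hz.
Within [76 Hz, 184 Hz]: 108 Hz, 132 Hz, 168 Hz.

108 Hz, 132 Hz, 168 Hz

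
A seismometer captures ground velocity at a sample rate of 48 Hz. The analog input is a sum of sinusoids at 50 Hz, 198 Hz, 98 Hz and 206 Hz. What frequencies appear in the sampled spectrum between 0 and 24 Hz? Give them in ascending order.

fs/2 = 24 Hz.
50 Hz mod fs = 2 Hz.
2 Hz ≤ fs/2 = 24 Hz, appears at 2 Hz.
198 Hz mod fs = 6 Hz.
6 Hz ≤ fs/2 = 24 Hz, appears at 6 Hz.
98 Hz mod fs = 2 Hz.
2 Hz ≤ fs/2 = 24 Hz, appears at 2 Hz.
206 Hz mod fs = 14 Hz.
14 Hz ≤ fs/2 = 24 Hz, appears at 14 Hz.
Distinct values: {2 Hz, 6 Hz, 14 Hz}.

2 Hz, 6 Hz, 14 Hz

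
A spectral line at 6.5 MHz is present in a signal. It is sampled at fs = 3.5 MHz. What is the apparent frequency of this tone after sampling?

6.5 MHz mod fs = 3 MHz.
3 MHz > fs/2 = 1.75 MHz, folds to fs − 3 MHz = 0.5 MHz.

0.5 MHz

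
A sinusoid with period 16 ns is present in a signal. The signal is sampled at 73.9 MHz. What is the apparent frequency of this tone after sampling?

11.4 MHz

T = 16 ns → f = 1/T = 62.5 MHz.
62.5 MHz > fs/2 = 36.95 MHz, folds to fs − 62.5 MHz = 11.4 MHz.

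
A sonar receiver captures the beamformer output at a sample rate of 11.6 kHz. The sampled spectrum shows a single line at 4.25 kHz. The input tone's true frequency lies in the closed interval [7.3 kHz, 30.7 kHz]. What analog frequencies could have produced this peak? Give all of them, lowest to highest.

Frequencies that alias to 4.25 kHz are k·fs ± 4.25 kHz for integer k ≥ 0.
k=0: 4.25 kHz.
k=1: 7.35 kHz, 15.85 kHz.
k=2: 18.95 kHz, 27.45 kHz.
k=3: 30.55 kHz, 39.05 kHz.
k=4: 42.15 kHz, 50.65 kHz.
Within [7.3 kHz, 30.7 kHz]: 7.35 kHz, 15.85 kHz, 18.95 kHz, 27.45 kHz, 30.55 kHz.

7.35 kHz, 15.85 kHz, 18.95 kHz, 27.45 kHz, 30.55 kHz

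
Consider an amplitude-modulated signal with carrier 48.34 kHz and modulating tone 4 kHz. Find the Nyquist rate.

AM sidebands sit at fc ± fm = 44.34 kHz and 52.34 kHz.
Highest-frequency component: 52.34 kHz.
Nyquist rate = 2 × 52.34 kHz = 104.68 kHz.

104.68 kHz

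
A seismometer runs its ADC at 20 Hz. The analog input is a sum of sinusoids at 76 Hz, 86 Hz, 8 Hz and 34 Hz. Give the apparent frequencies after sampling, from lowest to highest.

fs/2 = 10 Hz.
76 Hz mod fs = 16 Hz.
16 Hz > fs/2 = 10 Hz, folds to fs − 16 Hz = 4 Hz.
86 Hz mod fs = 6 Hz.
6 Hz ≤ fs/2 = 10 Hz, appears at 6 Hz.
8 Hz ≤ fs/2 = 10 Hz, passes unchanged.
34 Hz mod fs = 14 Hz.
14 Hz > fs/2 = 10 Hz, folds to fs − 14 Hz = 6 Hz.
Distinct values: {4 Hz, 6 Hz, 8 Hz}.

4 Hz, 6 Hz, 8 Hz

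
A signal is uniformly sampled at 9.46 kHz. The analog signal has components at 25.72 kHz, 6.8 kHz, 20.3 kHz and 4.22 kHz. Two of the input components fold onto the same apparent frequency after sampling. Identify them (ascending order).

6.8 kHz, 25.72 kHz

fs/2 = 4.73 kHz.
25.72 kHz mod fs = 6.8 kHz.
6.8 kHz > fs/2 = 4.73 kHz, folds to fs − 6.8 kHz = 2.66 kHz.
6.8 kHz > fs/2 = 4.73 kHz, folds to fs − 6.8 kHz = 2.66 kHz.
20.3 kHz mod fs = 1.38 kHz.
1.38 kHz ≤ fs/2 = 4.73 kHz, appears at 1.38 kHz.
4.22 kHz ≤ fs/2 = 4.73 kHz, passes unchanged.
6.8 kHz and 25.72 kHz both map to 2.66 kHz.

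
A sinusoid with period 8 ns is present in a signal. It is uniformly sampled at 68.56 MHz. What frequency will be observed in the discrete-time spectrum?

T = 8 ns → f = 1/T = 125 MHz.
125 MHz mod fs = 56.44 MHz.
56.44 MHz > fs/2 = 34.28 MHz, folds to fs − 56.44 MHz = 12.12 MHz.

12.12 MHz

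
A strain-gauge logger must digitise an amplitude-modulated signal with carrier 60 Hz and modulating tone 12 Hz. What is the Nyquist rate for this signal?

AM sidebands sit at fc ± fm = 48 Hz and 72 Hz.
Highest-frequency component: 72 Hz.
Nyquist rate = 2 × 72 Hz = 144 Hz.

144 Hz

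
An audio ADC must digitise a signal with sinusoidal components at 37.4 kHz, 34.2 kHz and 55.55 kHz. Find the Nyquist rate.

111.1 kHz

Highest-frequency component: 55.55 kHz.
Nyquist rate = 2 × 55.55 kHz = 111.1 kHz.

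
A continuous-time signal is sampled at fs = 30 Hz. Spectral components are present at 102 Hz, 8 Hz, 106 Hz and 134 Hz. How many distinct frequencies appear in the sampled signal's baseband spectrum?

3

fs/2 = 15 Hz.
102 Hz mod fs = 12 Hz.
12 Hz ≤ fs/2 = 15 Hz, appears at 12 Hz.
8 Hz ≤ fs/2 = 15 Hz, passes unchanged.
106 Hz mod fs = 16 Hz.
16 Hz > fs/2 = 15 Hz, folds to fs − 16 Hz = 14 Hz.
134 Hz mod fs = 14 Hz.
14 Hz ≤ fs/2 = 15 Hz, appears at 14 Hz.
Distinct values: {8 Hz, 12 Hz, 14 Hz} → 3.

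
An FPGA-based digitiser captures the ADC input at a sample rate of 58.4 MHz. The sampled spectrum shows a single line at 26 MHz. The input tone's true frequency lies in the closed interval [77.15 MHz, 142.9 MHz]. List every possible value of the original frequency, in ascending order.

84.4 MHz, 90.8 MHz, 142.8 MHz

Frequencies that alias to 26 MHz are k·fs ± 26 MHz for integer k ≥ 0.
k=0: 26 MHz.
k=1: 32.4 MHz, 84.4 MHz.
k=2: 90.8 MHz, 142.8 MHz.
k=3: 149.2 MHz, 201.2 MHz.
Within [77.15 MHz, 142.9 MHz]: 84.4 MHz, 90.8 MHz, 142.8 MHz.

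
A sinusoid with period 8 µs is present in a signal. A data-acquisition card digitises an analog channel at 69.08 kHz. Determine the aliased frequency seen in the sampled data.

T = 8 µs → f = 1/T = 125 kHz.
125 kHz mod fs = 55.92 kHz.
55.92 kHz > fs/2 = 34.54 kHz, folds to fs − 55.92 kHz = 13.16 kHz.

13.16 kHz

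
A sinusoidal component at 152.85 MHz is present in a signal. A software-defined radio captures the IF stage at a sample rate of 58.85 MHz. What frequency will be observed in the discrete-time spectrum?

152.85 MHz mod fs = 35.15 MHz.
35.15 MHz > fs/2 = 29.425 MHz, folds to fs − 35.15 MHz = 23.7 MHz.

23.7 MHz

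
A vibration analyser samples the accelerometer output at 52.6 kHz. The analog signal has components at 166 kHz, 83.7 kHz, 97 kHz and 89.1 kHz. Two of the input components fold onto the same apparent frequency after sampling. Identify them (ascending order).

97 kHz, 166 kHz

fs/2 = 26.3 kHz.
166 kHz mod fs = 8.2 kHz.
8.2 kHz ≤ fs/2 = 26.3 kHz, appears at 8.2 kHz.
83.7 kHz mod fs = 31.1 kHz.
31.1 kHz > fs/2 = 26.3 kHz, folds to fs − 31.1 kHz = 21.5 kHz.
97 kHz mod fs = 44.4 kHz.
44.4 kHz > fs/2 = 26.3 kHz, folds to fs − 44.4 kHz = 8.2 kHz.
89.1 kHz mod fs = 36.5 kHz.
36.5 kHz > fs/2 = 26.3 kHz, folds to fs − 36.5 kHz = 16.1 kHz.
97 kHz and 166 kHz both map to 8.2 kHz.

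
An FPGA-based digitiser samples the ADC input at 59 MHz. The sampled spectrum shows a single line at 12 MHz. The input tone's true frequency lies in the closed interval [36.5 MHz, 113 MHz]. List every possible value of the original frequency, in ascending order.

Frequencies that alias to 12 MHz are k·fs ± 12 MHz for integer k ≥ 0.
k=0: 12 MHz.
k=1: 47 MHz, 71 MHz.
k=2: 106 MHz, 130 MHz.
k=3: 165 MHz, 189 MHz.
Within [36.5 MHz, 113 MHz]: 47 MHz, 71 MHz, 106 MHz.

47 MHz, 71 MHz, 106 MHz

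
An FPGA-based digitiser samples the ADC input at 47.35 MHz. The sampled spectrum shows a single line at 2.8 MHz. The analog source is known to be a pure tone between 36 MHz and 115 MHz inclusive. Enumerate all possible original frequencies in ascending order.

44.55 MHz, 50.15 MHz, 91.9 MHz, 97.5 MHz

Frequencies that alias to 2.8 MHz are k·fs ± 2.8 MHz for integer k ≥ 0.
k=0: 2.8 MHz.
k=1: 44.55 MHz, 50.15 MHz.
k=2: 91.9 MHz, 97.5 MHz.
k=3: 139.25 MHz, 144.85 MHz.
Within [36 MHz, 115 MHz]: 44.55 MHz, 50.15 MHz, 91.9 MHz, 97.5 MHz.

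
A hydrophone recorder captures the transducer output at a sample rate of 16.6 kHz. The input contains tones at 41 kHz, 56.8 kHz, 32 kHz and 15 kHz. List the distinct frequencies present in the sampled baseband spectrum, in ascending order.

1.2 kHz, 1.6 kHz, 7 kHz, 7.8 kHz

fs/2 = 8.3 kHz.
41 kHz mod fs = 7.8 kHz.
7.8 kHz ≤ fs/2 = 8.3 kHz, appears at 7.8 kHz.
56.8 kHz mod fs = 7 kHz.
7 kHz ≤ fs/2 = 8.3 kHz, appears at 7 kHz.
32 kHz mod fs = 15.4 kHz.
15.4 kHz > fs/2 = 8.3 kHz, folds to fs − 15.4 kHz = 1.2 kHz.
15 kHz > fs/2 = 8.3 kHz, folds to fs − 15 kHz = 1.6 kHz.
Distinct values: {1.2 kHz, 1.6 kHz, 7 kHz, 7.8 kHz}.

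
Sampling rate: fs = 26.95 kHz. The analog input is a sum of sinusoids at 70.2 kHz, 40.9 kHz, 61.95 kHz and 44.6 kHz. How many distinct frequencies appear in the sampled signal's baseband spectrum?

fs/2 = 13.475 kHz.
70.2 kHz mod fs = 16.3 kHz.
16.3 kHz > fs/2 = 13.475 kHz, folds to fs − 16.3 kHz = 10.65 kHz.
40.9 kHz mod fs = 13.95 kHz.
13.95 kHz > fs/2 = 13.475 kHz, folds to fs − 13.95 kHz = 13 kHz.
61.95 kHz mod fs = 8.05 kHz.
8.05 kHz ≤ fs/2 = 13.475 kHz, appears at 8.05 kHz.
44.6 kHz mod fs = 17.65 kHz.
17.65 kHz > fs/2 = 13.475 kHz, folds to fs − 17.65 kHz = 9.3 kHz.
Distinct values: {8.05 kHz, 9.3 kHz, 10.65 kHz, 13 kHz} → 4.

4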